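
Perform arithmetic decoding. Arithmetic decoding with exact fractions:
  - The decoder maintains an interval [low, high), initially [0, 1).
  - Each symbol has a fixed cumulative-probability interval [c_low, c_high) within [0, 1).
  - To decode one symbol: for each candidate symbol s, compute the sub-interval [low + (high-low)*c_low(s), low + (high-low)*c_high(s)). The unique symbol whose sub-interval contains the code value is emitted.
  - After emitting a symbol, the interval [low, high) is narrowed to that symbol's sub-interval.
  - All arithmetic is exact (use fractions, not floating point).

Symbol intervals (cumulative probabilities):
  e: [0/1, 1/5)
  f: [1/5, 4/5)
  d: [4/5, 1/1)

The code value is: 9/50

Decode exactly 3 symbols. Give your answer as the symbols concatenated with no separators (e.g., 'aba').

Step 1: interval [0/1, 1/1), width = 1/1 - 0/1 = 1/1
  'e': [0/1 + 1/1*0/1, 0/1 + 1/1*1/5) = [0/1, 1/5) <- contains code 9/50
  'f': [0/1 + 1/1*1/5, 0/1 + 1/1*4/5) = [1/5, 4/5)
  'd': [0/1 + 1/1*4/5, 0/1 + 1/1*1/1) = [4/5, 1/1)
  emit 'e', narrow to [0/1, 1/5)
Step 2: interval [0/1, 1/5), width = 1/5 - 0/1 = 1/5
  'e': [0/1 + 1/5*0/1, 0/1 + 1/5*1/5) = [0/1, 1/25)
  'f': [0/1 + 1/5*1/5, 0/1 + 1/5*4/5) = [1/25, 4/25)
  'd': [0/1 + 1/5*4/5, 0/1 + 1/5*1/1) = [4/25, 1/5) <- contains code 9/50
  emit 'd', narrow to [4/25, 1/5)
Step 3: interval [4/25, 1/5), width = 1/5 - 4/25 = 1/25
  'e': [4/25 + 1/25*0/1, 4/25 + 1/25*1/5) = [4/25, 21/125)
  'f': [4/25 + 1/25*1/5, 4/25 + 1/25*4/5) = [21/125, 24/125) <- contains code 9/50
  'd': [4/25 + 1/25*4/5, 4/25 + 1/25*1/1) = [24/125, 1/5)
  emit 'f', narrow to [21/125, 24/125)

Answer: edf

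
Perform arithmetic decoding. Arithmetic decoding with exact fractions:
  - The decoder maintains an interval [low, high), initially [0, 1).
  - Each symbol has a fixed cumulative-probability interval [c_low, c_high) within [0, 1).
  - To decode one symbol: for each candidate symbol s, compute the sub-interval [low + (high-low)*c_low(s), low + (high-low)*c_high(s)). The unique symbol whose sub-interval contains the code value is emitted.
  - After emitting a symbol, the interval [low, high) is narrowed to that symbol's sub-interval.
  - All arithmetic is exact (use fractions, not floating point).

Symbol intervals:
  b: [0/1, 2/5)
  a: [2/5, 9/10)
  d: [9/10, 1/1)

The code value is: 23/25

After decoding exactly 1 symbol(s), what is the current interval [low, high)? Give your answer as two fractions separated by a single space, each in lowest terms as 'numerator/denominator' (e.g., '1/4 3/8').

Step 1: interval [0/1, 1/1), width = 1/1 - 0/1 = 1/1
  'b': [0/1 + 1/1*0/1, 0/1 + 1/1*2/5) = [0/1, 2/5)
  'a': [0/1 + 1/1*2/5, 0/1 + 1/1*9/10) = [2/5, 9/10)
  'd': [0/1 + 1/1*9/10, 0/1 + 1/1*1/1) = [9/10, 1/1) <- contains code 23/25
  emit 'd', narrow to [9/10, 1/1)

Answer: 9/10 1/1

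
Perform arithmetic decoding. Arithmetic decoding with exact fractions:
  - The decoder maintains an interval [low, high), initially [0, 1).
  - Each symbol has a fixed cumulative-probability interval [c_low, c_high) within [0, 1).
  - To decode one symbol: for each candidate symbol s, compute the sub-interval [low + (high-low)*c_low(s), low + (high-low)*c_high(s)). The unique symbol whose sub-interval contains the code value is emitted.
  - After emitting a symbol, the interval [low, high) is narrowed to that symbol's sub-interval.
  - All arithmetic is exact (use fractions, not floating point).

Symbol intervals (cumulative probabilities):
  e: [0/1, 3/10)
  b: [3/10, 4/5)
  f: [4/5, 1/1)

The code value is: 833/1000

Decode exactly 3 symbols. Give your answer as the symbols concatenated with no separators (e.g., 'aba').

Answer: feb

Derivation:
Step 1: interval [0/1, 1/1), width = 1/1 - 0/1 = 1/1
  'e': [0/1 + 1/1*0/1, 0/1 + 1/1*3/10) = [0/1, 3/10)
  'b': [0/1 + 1/1*3/10, 0/1 + 1/1*4/5) = [3/10, 4/5)
  'f': [0/1 + 1/1*4/5, 0/1 + 1/1*1/1) = [4/5, 1/1) <- contains code 833/1000
  emit 'f', narrow to [4/5, 1/1)
Step 2: interval [4/5, 1/1), width = 1/1 - 4/5 = 1/5
  'e': [4/5 + 1/5*0/1, 4/5 + 1/5*3/10) = [4/5, 43/50) <- contains code 833/1000
  'b': [4/5 + 1/5*3/10, 4/5 + 1/5*4/5) = [43/50, 24/25)
  'f': [4/5 + 1/5*4/5, 4/5 + 1/5*1/1) = [24/25, 1/1)
  emit 'e', narrow to [4/5, 43/50)
Step 3: interval [4/5, 43/50), width = 43/50 - 4/5 = 3/50
  'e': [4/5 + 3/50*0/1, 4/5 + 3/50*3/10) = [4/5, 409/500)
  'b': [4/5 + 3/50*3/10, 4/5 + 3/50*4/5) = [409/500, 106/125) <- contains code 833/1000
  'f': [4/5 + 3/50*4/5, 4/5 + 3/50*1/1) = [106/125, 43/50)
  emit 'b', narrow to [409/500, 106/125)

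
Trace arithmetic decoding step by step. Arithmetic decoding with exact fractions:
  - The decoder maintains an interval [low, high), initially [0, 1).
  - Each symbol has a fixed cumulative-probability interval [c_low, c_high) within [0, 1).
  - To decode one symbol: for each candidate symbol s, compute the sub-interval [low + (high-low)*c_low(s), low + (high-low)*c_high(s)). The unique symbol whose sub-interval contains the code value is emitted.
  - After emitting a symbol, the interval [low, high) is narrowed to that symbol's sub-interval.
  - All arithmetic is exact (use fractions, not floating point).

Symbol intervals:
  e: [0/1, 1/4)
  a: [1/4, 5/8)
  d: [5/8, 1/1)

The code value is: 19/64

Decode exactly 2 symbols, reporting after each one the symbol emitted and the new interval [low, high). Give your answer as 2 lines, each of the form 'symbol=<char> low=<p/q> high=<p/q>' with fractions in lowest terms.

Step 1: interval [0/1, 1/1), width = 1/1 - 0/1 = 1/1
  'e': [0/1 + 1/1*0/1, 0/1 + 1/1*1/4) = [0/1, 1/4)
  'a': [0/1 + 1/1*1/4, 0/1 + 1/1*5/8) = [1/4, 5/8) <- contains code 19/64
  'd': [0/1 + 1/1*5/8, 0/1 + 1/1*1/1) = [5/8, 1/1)
  emit 'a', narrow to [1/4, 5/8)
Step 2: interval [1/4, 5/8), width = 5/8 - 1/4 = 3/8
  'e': [1/4 + 3/8*0/1, 1/4 + 3/8*1/4) = [1/4, 11/32) <- contains code 19/64
  'a': [1/4 + 3/8*1/4, 1/4 + 3/8*5/8) = [11/32, 31/64)
  'd': [1/4 + 3/8*5/8, 1/4 + 3/8*1/1) = [31/64, 5/8)
  emit 'e', narrow to [1/4, 11/32)

Answer: symbol=a low=1/4 high=5/8
symbol=e low=1/4 high=11/32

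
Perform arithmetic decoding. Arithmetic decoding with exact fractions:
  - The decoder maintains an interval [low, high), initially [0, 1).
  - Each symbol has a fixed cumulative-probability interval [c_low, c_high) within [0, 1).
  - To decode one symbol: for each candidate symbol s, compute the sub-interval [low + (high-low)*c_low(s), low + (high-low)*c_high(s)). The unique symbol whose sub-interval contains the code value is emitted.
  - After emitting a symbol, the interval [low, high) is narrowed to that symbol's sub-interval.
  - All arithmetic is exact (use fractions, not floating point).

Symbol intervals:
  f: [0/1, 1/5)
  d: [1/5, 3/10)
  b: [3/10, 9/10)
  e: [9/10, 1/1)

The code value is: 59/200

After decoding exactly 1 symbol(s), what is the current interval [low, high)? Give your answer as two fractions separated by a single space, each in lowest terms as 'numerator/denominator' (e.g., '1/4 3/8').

Answer: 1/5 3/10

Derivation:
Step 1: interval [0/1, 1/1), width = 1/1 - 0/1 = 1/1
  'f': [0/1 + 1/1*0/1, 0/1 + 1/1*1/5) = [0/1, 1/5)
  'd': [0/1 + 1/1*1/5, 0/1 + 1/1*3/10) = [1/5, 3/10) <- contains code 59/200
  'b': [0/1 + 1/1*3/10, 0/1 + 1/1*9/10) = [3/10, 9/10)
  'e': [0/1 + 1/1*9/10, 0/1 + 1/1*1/1) = [9/10, 1/1)
  emit 'd', narrow to [1/5, 3/10)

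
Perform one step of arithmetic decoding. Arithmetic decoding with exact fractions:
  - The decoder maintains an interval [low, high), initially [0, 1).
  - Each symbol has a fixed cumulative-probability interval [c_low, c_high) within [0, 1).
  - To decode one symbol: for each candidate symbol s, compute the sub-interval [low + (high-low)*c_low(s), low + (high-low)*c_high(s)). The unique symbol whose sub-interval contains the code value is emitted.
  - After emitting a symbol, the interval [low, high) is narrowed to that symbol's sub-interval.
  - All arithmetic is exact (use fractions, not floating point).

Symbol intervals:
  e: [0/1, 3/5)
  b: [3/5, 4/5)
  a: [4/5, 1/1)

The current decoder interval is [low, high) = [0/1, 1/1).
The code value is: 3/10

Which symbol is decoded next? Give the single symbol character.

Interval width = high − low = 1/1 − 0/1 = 1/1
Scaled code = (code − low) / width = (3/10 − 0/1) / 1/1 = 3/10
  e: [0/1, 3/5) ← scaled code falls here ✓
  b: [3/5, 4/5) 
  a: [4/5, 1/1) 

Answer: e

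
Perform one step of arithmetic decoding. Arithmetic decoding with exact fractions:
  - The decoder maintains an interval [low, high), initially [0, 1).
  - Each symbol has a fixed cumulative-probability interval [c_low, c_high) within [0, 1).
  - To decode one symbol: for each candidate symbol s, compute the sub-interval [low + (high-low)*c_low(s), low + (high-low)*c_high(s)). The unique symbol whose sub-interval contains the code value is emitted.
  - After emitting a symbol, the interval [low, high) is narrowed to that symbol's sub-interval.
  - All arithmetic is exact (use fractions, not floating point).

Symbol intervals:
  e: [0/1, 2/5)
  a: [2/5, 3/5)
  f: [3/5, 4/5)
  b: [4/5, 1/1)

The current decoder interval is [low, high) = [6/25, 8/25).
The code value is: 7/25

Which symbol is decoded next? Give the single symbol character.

Interval width = high − low = 8/25 − 6/25 = 2/25
Scaled code = (code − low) / width = (7/25 − 6/25) / 2/25 = 1/2
  e: [0/1, 2/5) 
  a: [2/5, 3/5) ← scaled code falls here ✓
  f: [3/5, 4/5) 
  b: [4/5, 1/1) 

Answer: a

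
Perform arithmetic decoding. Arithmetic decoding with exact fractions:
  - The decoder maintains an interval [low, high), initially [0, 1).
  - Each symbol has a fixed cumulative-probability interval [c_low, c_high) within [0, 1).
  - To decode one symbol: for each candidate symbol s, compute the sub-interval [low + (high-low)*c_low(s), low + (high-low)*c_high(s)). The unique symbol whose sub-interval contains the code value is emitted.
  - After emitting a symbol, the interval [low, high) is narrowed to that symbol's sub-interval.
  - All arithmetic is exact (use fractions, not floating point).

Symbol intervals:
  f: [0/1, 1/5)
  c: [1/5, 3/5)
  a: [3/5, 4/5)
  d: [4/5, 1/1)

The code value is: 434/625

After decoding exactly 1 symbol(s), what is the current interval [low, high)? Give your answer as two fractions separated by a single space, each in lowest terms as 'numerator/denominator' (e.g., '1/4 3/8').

Step 1: interval [0/1, 1/1), width = 1/1 - 0/1 = 1/1
  'f': [0/1 + 1/1*0/1, 0/1 + 1/1*1/5) = [0/1, 1/5)
  'c': [0/1 + 1/1*1/5, 0/1 + 1/1*3/5) = [1/5, 3/5)
  'a': [0/1 + 1/1*3/5, 0/1 + 1/1*4/5) = [3/5, 4/5) <- contains code 434/625
  'd': [0/1 + 1/1*4/5, 0/1 + 1/1*1/1) = [4/5, 1/1)
  emit 'a', narrow to [3/5, 4/5)

Answer: 3/5 4/5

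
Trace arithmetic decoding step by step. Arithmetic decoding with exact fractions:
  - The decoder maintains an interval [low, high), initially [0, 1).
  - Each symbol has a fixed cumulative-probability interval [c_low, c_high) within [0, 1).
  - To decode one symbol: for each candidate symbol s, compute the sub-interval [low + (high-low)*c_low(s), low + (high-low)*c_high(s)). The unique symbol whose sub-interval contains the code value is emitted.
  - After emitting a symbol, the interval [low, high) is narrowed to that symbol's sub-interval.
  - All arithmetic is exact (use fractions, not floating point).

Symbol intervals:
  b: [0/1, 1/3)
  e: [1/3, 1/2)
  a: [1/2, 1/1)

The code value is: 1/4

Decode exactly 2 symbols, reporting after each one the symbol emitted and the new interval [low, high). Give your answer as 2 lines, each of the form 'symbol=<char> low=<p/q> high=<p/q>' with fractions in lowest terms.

Step 1: interval [0/1, 1/1), width = 1/1 - 0/1 = 1/1
  'b': [0/1 + 1/1*0/1, 0/1 + 1/1*1/3) = [0/1, 1/3) <- contains code 1/4
  'e': [0/1 + 1/1*1/3, 0/1 + 1/1*1/2) = [1/3, 1/2)
  'a': [0/1 + 1/1*1/2, 0/1 + 1/1*1/1) = [1/2, 1/1)
  emit 'b', narrow to [0/1, 1/3)
Step 2: interval [0/1, 1/3), width = 1/3 - 0/1 = 1/3
  'b': [0/1 + 1/3*0/1, 0/1 + 1/3*1/3) = [0/1, 1/9)
  'e': [0/1 + 1/3*1/3, 0/1 + 1/3*1/2) = [1/9, 1/6)
  'a': [0/1 + 1/3*1/2, 0/1 + 1/3*1/1) = [1/6, 1/3) <- contains code 1/4
  emit 'a', narrow to [1/6, 1/3)

Answer: symbol=b low=0/1 high=1/3
symbol=a low=1/6 high=1/3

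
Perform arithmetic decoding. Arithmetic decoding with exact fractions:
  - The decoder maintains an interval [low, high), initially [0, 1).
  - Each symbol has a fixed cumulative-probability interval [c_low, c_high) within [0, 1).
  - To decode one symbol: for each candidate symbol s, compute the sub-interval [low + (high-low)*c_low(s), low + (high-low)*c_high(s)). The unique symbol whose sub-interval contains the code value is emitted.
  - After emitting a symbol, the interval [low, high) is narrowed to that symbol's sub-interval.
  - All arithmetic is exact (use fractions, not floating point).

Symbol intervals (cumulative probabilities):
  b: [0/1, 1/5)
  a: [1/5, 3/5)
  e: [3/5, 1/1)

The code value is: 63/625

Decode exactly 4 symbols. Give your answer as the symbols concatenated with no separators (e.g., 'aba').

Answer: baea

Derivation:
Step 1: interval [0/1, 1/1), width = 1/1 - 0/1 = 1/1
  'b': [0/1 + 1/1*0/1, 0/1 + 1/1*1/5) = [0/1, 1/5) <- contains code 63/625
  'a': [0/1 + 1/1*1/5, 0/1 + 1/1*3/5) = [1/5, 3/5)
  'e': [0/1 + 1/1*3/5, 0/1 + 1/1*1/1) = [3/5, 1/1)
  emit 'b', narrow to [0/1, 1/5)
Step 2: interval [0/1, 1/5), width = 1/5 - 0/1 = 1/5
  'b': [0/1 + 1/5*0/1, 0/1 + 1/5*1/5) = [0/1, 1/25)
  'a': [0/1 + 1/5*1/5, 0/1 + 1/5*3/5) = [1/25, 3/25) <- contains code 63/625
  'e': [0/1 + 1/5*3/5, 0/1 + 1/5*1/1) = [3/25, 1/5)
  emit 'a', narrow to [1/25, 3/25)
Step 3: interval [1/25, 3/25), width = 3/25 - 1/25 = 2/25
  'b': [1/25 + 2/25*0/1, 1/25 + 2/25*1/5) = [1/25, 7/125)
  'a': [1/25 + 2/25*1/5, 1/25 + 2/25*3/5) = [7/125, 11/125)
  'e': [1/25 + 2/25*3/5, 1/25 + 2/25*1/1) = [11/125, 3/25) <- contains code 63/625
  emit 'e', narrow to [11/125, 3/25)
Step 4: interval [11/125, 3/25), width = 3/25 - 11/125 = 4/125
  'b': [11/125 + 4/125*0/1, 11/125 + 4/125*1/5) = [11/125, 59/625)
  'a': [11/125 + 4/125*1/5, 11/125 + 4/125*3/5) = [59/625, 67/625) <- contains code 63/625
  'e': [11/125 + 4/125*3/5, 11/125 + 4/125*1/1) = [67/625, 3/25)
  emit 'a', narrow to [59/625, 67/625)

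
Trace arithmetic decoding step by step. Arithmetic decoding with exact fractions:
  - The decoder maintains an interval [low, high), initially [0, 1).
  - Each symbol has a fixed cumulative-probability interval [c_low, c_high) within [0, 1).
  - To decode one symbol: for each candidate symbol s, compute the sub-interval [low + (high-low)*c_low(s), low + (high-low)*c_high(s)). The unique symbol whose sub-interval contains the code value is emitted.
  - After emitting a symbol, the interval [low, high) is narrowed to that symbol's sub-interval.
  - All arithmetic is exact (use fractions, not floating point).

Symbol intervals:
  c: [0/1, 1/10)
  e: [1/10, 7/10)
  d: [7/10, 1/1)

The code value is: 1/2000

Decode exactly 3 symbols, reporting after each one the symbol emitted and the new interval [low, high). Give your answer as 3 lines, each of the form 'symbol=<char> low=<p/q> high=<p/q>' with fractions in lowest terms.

Answer: symbol=c low=0/1 high=1/10
symbol=c low=0/1 high=1/100
symbol=c low=0/1 high=1/1000

Derivation:
Step 1: interval [0/1, 1/1), width = 1/1 - 0/1 = 1/1
  'c': [0/1 + 1/1*0/1, 0/1 + 1/1*1/10) = [0/1, 1/10) <- contains code 1/2000
  'e': [0/1 + 1/1*1/10, 0/1 + 1/1*7/10) = [1/10, 7/10)
  'd': [0/1 + 1/1*7/10, 0/1 + 1/1*1/1) = [7/10, 1/1)
  emit 'c', narrow to [0/1, 1/10)
Step 2: interval [0/1, 1/10), width = 1/10 - 0/1 = 1/10
  'c': [0/1 + 1/10*0/1, 0/1 + 1/10*1/10) = [0/1, 1/100) <- contains code 1/2000
  'e': [0/1 + 1/10*1/10, 0/1 + 1/10*7/10) = [1/100, 7/100)
  'd': [0/1 + 1/10*7/10, 0/1 + 1/10*1/1) = [7/100, 1/10)
  emit 'c', narrow to [0/1, 1/100)
Step 3: interval [0/1, 1/100), width = 1/100 - 0/1 = 1/100
  'c': [0/1 + 1/100*0/1, 0/1 + 1/100*1/10) = [0/1, 1/1000) <- contains code 1/2000
  'e': [0/1 + 1/100*1/10, 0/1 + 1/100*7/10) = [1/1000, 7/1000)
  'd': [0/1 + 1/100*7/10, 0/1 + 1/100*1/1) = [7/1000, 1/100)
  emit 'c', narrow to [0/1, 1/1000)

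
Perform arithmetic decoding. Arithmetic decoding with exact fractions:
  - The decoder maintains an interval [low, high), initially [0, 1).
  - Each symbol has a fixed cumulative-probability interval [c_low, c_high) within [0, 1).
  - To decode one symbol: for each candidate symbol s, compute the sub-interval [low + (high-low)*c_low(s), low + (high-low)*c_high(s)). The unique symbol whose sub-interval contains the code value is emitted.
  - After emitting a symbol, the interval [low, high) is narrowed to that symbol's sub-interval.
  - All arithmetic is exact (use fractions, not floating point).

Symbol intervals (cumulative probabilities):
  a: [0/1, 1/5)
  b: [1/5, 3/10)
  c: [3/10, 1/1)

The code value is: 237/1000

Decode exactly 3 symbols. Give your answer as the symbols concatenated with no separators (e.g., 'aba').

Answer: bca

Derivation:
Step 1: interval [0/1, 1/1), width = 1/1 - 0/1 = 1/1
  'a': [0/1 + 1/1*0/1, 0/1 + 1/1*1/5) = [0/1, 1/5)
  'b': [0/1 + 1/1*1/5, 0/1 + 1/1*3/10) = [1/5, 3/10) <- contains code 237/1000
  'c': [0/1 + 1/1*3/10, 0/1 + 1/1*1/1) = [3/10, 1/1)
  emit 'b', narrow to [1/5, 3/10)
Step 2: interval [1/5, 3/10), width = 3/10 - 1/5 = 1/10
  'a': [1/5 + 1/10*0/1, 1/5 + 1/10*1/5) = [1/5, 11/50)
  'b': [1/5 + 1/10*1/5, 1/5 + 1/10*3/10) = [11/50, 23/100)
  'c': [1/5 + 1/10*3/10, 1/5 + 1/10*1/1) = [23/100, 3/10) <- contains code 237/1000
  emit 'c', narrow to [23/100, 3/10)
Step 3: interval [23/100, 3/10), width = 3/10 - 23/100 = 7/100
  'a': [23/100 + 7/100*0/1, 23/100 + 7/100*1/5) = [23/100, 61/250) <- contains code 237/1000
  'b': [23/100 + 7/100*1/5, 23/100 + 7/100*3/10) = [61/250, 251/1000)
  'c': [23/100 + 7/100*3/10, 23/100 + 7/100*1/1) = [251/1000, 3/10)
  emit 'a', narrow to [23/100, 61/250)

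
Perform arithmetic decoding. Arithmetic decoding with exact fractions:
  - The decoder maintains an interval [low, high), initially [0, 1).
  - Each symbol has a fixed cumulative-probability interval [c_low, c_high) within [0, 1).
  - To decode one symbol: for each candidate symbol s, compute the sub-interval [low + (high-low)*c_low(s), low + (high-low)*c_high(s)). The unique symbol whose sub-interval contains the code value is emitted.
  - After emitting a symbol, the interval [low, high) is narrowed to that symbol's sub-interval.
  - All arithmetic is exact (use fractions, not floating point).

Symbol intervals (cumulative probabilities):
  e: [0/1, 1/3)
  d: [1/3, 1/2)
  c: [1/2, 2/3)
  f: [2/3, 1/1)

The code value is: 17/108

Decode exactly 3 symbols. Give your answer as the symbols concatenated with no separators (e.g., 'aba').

Answer: edf

Derivation:
Step 1: interval [0/1, 1/1), width = 1/1 - 0/1 = 1/1
  'e': [0/1 + 1/1*0/1, 0/1 + 1/1*1/3) = [0/1, 1/3) <- contains code 17/108
  'd': [0/1 + 1/1*1/3, 0/1 + 1/1*1/2) = [1/3, 1/2)
  'c': [0/1 + 1/1*1/2, 0/1 + 1/1*2/3) = [1/2, 2/3)
  'f': [0/1 + 1/1*2/3, 0/1 + 1/1*1/1) = [2/3, 1/1)
  emit 'e', narrow to [0/1, 1/3)
Step 2: interval [0/1, 1/3), width = 1/3 - 0/1 = 1/3
  'e': [0/1 + 1/3*0/1, 0/1 + 1/3*1/3) = [0/1, 1/9)
  'd': [0/1 + 1/3*1/3, 0/1 + 1/3*1/2) = [1/9, 1/6) <- contains code 17/108
  'c': [0/1 + 1/3*1/2, 0/1 + 1/3*2/3) = [1/6, 2/9)
  'f': [0/1 + 1/3*2/3, 0/1 + 1/3*1/1) = [2/9, 1/3)
  emit 'd', narrow to [1/9, 1/6)
Step 3: interval [1/9, 1/6), width = 1/6 - 1/9 = 1/18
  'e': [1/9 + 1/18*0/1, 1/9 + 1/18*1/3) = [1/9, 7/54)
  'd': [1/9 + 1/18*1/3, 1/9 + 1/18*1/2) = [7/54, 5/36)
  'c': [1/9 + 1/18*1/2, 1/9 + 1/18*2/3) = [5/36, 4/27)
  'f': [1/9 + 1/18*2/3, 1/9 + 1/18*1/1) = [4/27, 1/6) <- contains code 17/108
  emit 'f', narrow to [4/27, 1/6)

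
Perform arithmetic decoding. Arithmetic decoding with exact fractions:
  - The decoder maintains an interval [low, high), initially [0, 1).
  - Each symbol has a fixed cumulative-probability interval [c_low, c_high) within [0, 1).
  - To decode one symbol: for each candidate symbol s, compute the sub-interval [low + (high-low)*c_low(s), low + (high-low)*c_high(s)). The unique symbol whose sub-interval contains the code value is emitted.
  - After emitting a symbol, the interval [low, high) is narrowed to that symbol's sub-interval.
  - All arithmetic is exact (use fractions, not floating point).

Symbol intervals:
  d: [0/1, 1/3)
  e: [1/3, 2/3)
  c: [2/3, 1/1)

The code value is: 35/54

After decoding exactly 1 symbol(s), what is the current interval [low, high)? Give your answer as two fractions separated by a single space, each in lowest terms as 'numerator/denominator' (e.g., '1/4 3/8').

Step 1: interval [0/1, 1/1), width = 1/1 - 0/1 = 1/1
  'd': [0/1 + 1/1*0/1, 0/1 + 1/1*1/3) = [0/1, 1/3)
  'e': [0/1 + 1/1*1/3, 0/1 + 1/1*2/3) = [1/3, 2/3) <- contains code 35/54
  'c': [0/1 + 1/1*2/3, 0/1 + 1/1*1/1) = [2/3, 1/1)
  emit 'e', narrow to [1/3, 2/3)

Answer: 1/3 2/3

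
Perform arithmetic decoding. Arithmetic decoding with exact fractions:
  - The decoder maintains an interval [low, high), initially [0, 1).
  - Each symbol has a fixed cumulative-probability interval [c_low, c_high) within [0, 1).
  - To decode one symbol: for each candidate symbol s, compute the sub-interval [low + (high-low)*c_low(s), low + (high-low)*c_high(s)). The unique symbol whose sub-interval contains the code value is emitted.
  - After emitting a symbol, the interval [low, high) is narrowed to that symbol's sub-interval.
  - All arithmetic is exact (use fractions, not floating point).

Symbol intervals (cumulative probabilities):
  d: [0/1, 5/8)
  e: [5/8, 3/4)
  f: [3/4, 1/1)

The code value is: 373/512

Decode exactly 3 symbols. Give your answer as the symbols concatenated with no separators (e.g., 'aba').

Answer: efd

Derivation:
Step 1: interval [0/1, 1/1), width = 1/1 - 0/1 = 1/1
  'd': [0/1 + 1/1*0/1, 0/1 + 1/1*5/8) = [0/1, 5/8)
  'e': [0/1 + 1/1*5/8, 0/1 + 1/1*3/4) = [5/8, 3/4) <- contains code 373/512
  'f': [0/1 + 1/1*3/4, 0/1 + 1/1*1/1) = [3/4, 1/1)
  emit 'e', narrow to [5/8, 3/4)
Step 2: interval [5/8, 3/4), width = 3/4 - 5/8 = 1/8
  'd': [5/8 + 1/8*0/1, 5/8 + 1/8*5/8) = [5/8, 45/64)
  'e': [5/8 + 1/8*5/8, 5/8 + 1/8*3/4) = [45/64, 23/32)
  'f': [5/8 + 1/8*3/4, 5/8 + 1/8*1/1) = [23/32, 3/4) <- contains code 373/512
  emit 'f', narrow to [23/32, 3/4)
Step 3: interval [23/32, 3/4), width = 3/4 - 23/32 = 1/32
  'd': [23/32 + 1/32*0/1, 23/32 + 1/32*5/8) = [23/32, 189/256) <- contains code 373/512
  'e': [23/32 + 1/32*5/8, 23/32 + 1/32*3/4) = [189/256, 95/128)
  'f': [23/32 + 1/32*3/4, 23/32 + 1/32*1/1) = [95/128, 3/4)
  emit 'd', narrow to [23/32, 189/256)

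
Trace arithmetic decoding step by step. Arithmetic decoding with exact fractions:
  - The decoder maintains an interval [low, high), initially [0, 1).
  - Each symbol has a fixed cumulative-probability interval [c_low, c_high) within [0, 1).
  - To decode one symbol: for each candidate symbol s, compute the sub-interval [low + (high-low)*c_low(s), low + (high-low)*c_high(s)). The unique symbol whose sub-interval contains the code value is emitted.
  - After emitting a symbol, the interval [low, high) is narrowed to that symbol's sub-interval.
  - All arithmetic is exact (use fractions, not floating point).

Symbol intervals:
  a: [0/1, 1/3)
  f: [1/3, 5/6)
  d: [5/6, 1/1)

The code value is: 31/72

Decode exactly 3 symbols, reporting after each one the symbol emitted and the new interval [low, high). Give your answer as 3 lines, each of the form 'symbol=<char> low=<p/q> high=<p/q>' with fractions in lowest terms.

Answer: symbol=f low=1/3 high=5/6
symbol=a low=1/3 high=1/2
symbol=f low=7/18 high=17/36

Derivation:
Step 1: interval [0/1, 1/1), width = 1/1 - 0/1 = 1/1
  'a': [0/1 + 1/1*0/1, 0/1 + 1/1*1/3) = [0/1, 1/3)
  'f': [0/1 + 1/1*1/3, 0/1 + 1/1*5/6) = [1/3, 5/6) <- contains code 31/72
  'd': [0/1 + 1/1*5/6, 0/1 + 1/1*1/1) = [5/6, 1/1)
  emit 'f', narrow to [1/3, 5/6)
Step 2: interval [1/3, 5/6), width = 5/6 - 1/3 = 1/2
  'a': [1/3 + 1/2*0/1, 1/3 + 1/2*1/3) = [1/3, 1/2) <- contains code 31/72
  'f': [1/3 + 1/2*1/3, 1/3 + 1/2*5/6) = [1/2, 3/4)
  'd': [1/3 + 1/2*5/6, 1/3 + 1/2*1/1) = [3/4, 5/6)
  emit 'a', narrow to [1/3, 1/2)
Step 3: interval [1/3, 1/2), width = 1/2 - 1/3 = 1/6
  'a': [1/3 + 1/6*0/1, 1/3 + 1/6*1/3) = [1/3, 7/18)
  'f': [1/3 + 1/6*1/3, 1/3 + 1/6*5/6) = [7/18, 17/36) <- contains code 31/72
  'd': [1/3 + 1/6*5/6, 1/3 + 1/6*1/1) = [17/36, 1/2)
  emit 'f', narrow to [7/18, 17/36)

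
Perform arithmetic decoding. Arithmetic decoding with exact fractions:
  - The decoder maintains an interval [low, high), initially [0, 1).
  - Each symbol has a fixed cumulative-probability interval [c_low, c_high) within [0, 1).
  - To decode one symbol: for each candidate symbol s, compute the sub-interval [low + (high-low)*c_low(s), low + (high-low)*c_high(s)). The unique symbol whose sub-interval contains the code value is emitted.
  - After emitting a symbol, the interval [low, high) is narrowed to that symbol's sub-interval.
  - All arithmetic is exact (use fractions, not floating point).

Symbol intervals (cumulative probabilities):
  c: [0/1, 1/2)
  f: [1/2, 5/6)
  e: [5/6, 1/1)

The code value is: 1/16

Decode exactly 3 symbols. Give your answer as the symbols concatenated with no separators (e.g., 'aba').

Answer: ccc

Derivation:
Step 1: interval [0/1, 1/1), width = 1/1 - 0/1 = 1/1
  'c': [0/1 + 1/1*0/1, 0/1 + 1/1*1/2) = [0/1, 1/2) <- contains code 1/16
  'f': [0/1 + 1/1*1/2, 0/1 + 1/1*5/6) = [1/2, 5/6)
  'e': [0/1 + 1/1*5/6, 0/1 + 1/1*1/1) = [5/6, 1/1)
  emit 'c', narrow to [0/1, 1/2)
Step 2: interval [0/1, 1/2), width = 1/2 - 0/1 = 1/2
  'c': [0/1 + 1/2*0/1, 0/1 + 1/2*1/2) = [0/1, 1/4) <- contains code 1/16
  'f': [0/1 + 1/2*1/2, 0/1 + 1/2*5/6) = [1/4, 5/12)
  'e': [0/1 + 1/2*5/6, 0/1 + 1/2*1/1) = [5/12, 1/2)
  emit 'c', narrow to [0/1, 1/4)
Step 3: interval [0/1, 1/4), width = 1/4 - 0/1 = 1/4
  'c': [0/1 + 1/4*0/1, 0/1 + 1/4*1/2) = [0/1, 1/8) <- contains code 1/16
  'f': [0/1 + 1/4*1/2, 0/1 + 1/4*5/6) = [1/8, 5/24)
  'e': [0/1 + 1/4*5/6, 0/1 + 1/4*1/1) = [5/24, 1/4)
  emit 'c', narrow to [0/1, 1/8)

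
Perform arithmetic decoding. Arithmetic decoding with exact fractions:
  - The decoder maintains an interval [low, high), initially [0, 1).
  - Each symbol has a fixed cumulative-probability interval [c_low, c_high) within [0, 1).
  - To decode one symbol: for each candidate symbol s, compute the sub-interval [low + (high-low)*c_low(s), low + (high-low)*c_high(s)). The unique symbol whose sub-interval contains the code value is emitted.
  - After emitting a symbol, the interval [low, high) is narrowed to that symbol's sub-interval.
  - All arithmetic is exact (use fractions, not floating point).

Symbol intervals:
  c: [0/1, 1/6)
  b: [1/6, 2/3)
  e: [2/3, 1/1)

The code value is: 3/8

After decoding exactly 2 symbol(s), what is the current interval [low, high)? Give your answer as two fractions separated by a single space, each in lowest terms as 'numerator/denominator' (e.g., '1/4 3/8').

Answer: 1/4 1/2

Derivation:
Step 1: interval [0/1, 1/1), width = 1/1 - 0/1 = 1/1
  'c': [0/1 + 1/1*0/1, 0/1 + 1/1*1/6) = [0/1, 1/6)
  'b': [0/1 + 1/1*1/6, 0/1 + 1/1*2/3) = [1/6, 2/3) <- contains code 3/8
  'e': [0/1 + 1/1*2/3, 0/1 + 1/1*1/1) = [2/3, 1/1)
  emit 'b', narrow to [1/6, 2/3)
Step 2: interval [1/6, 2/3), width = 2/3 - 1/6 = 1/2
  'c': [1/6 + 1/2*0/1, 1/6 + 1/2*1/6) = [1/6, 1/4)
  'b': [1/6 + 1/2*1/6, 1/6 + 1/2*2/3) = [1/4, 1/2) <- contains code 3/8
  'e': [1/6 + 1/2*2/3, 1/6 + 1/2*1/1) = [1/2, 2/3)
  emit 'b', narrow to [1/4, 1/2)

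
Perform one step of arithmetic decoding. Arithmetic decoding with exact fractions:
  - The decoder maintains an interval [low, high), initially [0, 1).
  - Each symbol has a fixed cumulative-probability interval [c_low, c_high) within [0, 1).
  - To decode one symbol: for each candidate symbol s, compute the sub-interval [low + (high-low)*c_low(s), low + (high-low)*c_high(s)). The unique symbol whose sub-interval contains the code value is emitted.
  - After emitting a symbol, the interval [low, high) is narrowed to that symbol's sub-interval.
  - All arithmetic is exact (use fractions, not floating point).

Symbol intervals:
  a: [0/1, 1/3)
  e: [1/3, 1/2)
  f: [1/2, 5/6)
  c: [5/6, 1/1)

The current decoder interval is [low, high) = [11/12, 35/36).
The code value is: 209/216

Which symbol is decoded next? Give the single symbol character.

Answer: c

Derivation:
Interval width = high − low = 35/36 − 11/12 = 1/18
Scaled code = (code − low) / width = (209/216 − 11/12) / 1/18 = 11/12
  a: [0/1, 1/3) 
  e: [1/3, 1/2) 
  f: [1/2, 5/6) 
  c: [5/6, 1/1) ← scaled code falls here ✓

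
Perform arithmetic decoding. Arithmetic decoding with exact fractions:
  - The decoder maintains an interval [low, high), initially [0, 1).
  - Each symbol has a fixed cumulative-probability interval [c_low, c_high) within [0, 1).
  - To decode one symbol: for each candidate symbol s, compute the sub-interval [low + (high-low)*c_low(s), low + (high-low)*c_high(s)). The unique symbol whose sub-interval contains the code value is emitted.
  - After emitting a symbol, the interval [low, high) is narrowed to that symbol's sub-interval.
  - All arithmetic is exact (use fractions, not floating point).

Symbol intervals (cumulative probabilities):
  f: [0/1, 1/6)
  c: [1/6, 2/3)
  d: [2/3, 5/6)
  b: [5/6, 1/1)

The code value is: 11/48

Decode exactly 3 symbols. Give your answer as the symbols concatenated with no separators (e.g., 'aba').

Answer: cfd

Derivation:
Step 1: interval [0/1, 1/1), width = 1/1 - 0/1 = 1/1
  'f': [0/1 + 1/1*0/1, 0/1 + 1/1*1/6) = [0/1, 1/6)
  'c': [0/1 + 1/1*1/6, 0/1 + 1/1*2/3) = [1/6, 2/3) <- contains code 11/48
  'd': [0/1 + 1/1*2/3, 0/1 + 1/1*5/6) = [2/3, 5/6)
  'b': [0/1 + 1/1*5/6, 0/1 + 1/1*1/1) = [5/6, 1/1)
  emit 'c', narrow to [1/6, 2/3)
Step 2: interval [1/6, 2/3), width = 2/3 - 1/6 = 1/2
  'f': [1/6 + 1/2*0/1, 1/6 + 1/2*1/6) = [1/6, 1/4) <- contains code 11/48
  'c': [1/6 + 1/2*1/6, 1/6 + 1/2*2/3) = [1/4, 1/2)
  'd': [1/6 + 1/2*2/3, 1/6 + 1/2*5/6) = [1/2, 7/12)
  'b': [1/6 + 1/2*5/6, 1/6 + 1/2*1/1) = [7/12, 2/3)
  emit 'f', narrow to [1/6, 1/4)
Step 3: interval [1/6, 1/4), width = 1/4 - 1/6 = 1/12
  'f': [1/6 + 1/12*0/1, 1/6 + 1/12*1/6) = [1/6, 13/72)
  'c': [1/6 + 1/12*1/6, 1/6 + 1/12*2/3) = [13/72, 2/9)
  'd': [1/6 + 1/12*2/3, 1/6 + 1/12*5/6) = [2/9, 17/72) <- contains code 11/48
  'b': [1/6 + 1/12*5/6, 1/6 + 1/12*1/1) = [17/72, 1/4)
  emit 'd', narrow to [2/9, 17/72)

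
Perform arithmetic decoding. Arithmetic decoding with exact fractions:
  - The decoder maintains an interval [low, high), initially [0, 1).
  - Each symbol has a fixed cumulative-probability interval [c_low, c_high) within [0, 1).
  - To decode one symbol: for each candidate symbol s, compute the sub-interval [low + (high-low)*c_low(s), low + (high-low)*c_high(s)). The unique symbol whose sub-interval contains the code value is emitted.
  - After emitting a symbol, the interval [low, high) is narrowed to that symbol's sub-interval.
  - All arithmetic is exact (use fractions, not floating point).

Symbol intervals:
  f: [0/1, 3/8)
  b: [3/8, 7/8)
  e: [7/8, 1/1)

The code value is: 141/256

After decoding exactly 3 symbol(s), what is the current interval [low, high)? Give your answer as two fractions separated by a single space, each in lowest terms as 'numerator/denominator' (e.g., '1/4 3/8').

Answer: 69/128 9/16

Derivation:
Step 1: interval [0/1, 1/1), width = 1/1 - 0/1 = 1/1
  'f': [0/1 + 1/1*0/1, 0/1 + 1/1*3/8) = [0/1, 3/8)
  'b': [0/1 + 1/1*3/8, 0/1 + 1/1*7/8) = [3/8, 7/8) <- contains code 141/256
  'e': [0/1 + 1/1*7/8, 0/1 + 1/1*1/1) = [7/8, 1/1)
  emit 'b', narrow to [3/8, 7/8)
Step 2: interval [3/8, 7/8), width = 7/8 - 3/8 = 1/2
  'f': [3/8 + 1/2*0/1, 3/8 + 1/2*3/8) = [3/8, 9/16) <- contains code 141/256
  'b': [3/8 + 1/2*3/8, 3/8 + 1/2*7/8) = [9/16, 13/16)
  'e': [3/8 + 1/2*7/8, 3/8 + 1/2*1/1) = [13/16, 7/8)
  emit 'f', narrow to [3/8, 9/16)
Step 3: interval [3/8, 9/16), width = 9/16 - 3/8 = 3/16
  'f': [3/8 + 3/16*0/1, 3/8 + 3/16*3/8) = [3/8, 57/128)
  'b': [3/8 + 3/16*3/8, 3/8 + 3/16*7/8) = [57/128, 69/128)
  'e': [3/8 + 3/16*7/8, 3/8 + 3/16*1/1) = [69/128, 9/16) <- contains code 141/256
  emit 'e', narrow to [69/128, 9/16)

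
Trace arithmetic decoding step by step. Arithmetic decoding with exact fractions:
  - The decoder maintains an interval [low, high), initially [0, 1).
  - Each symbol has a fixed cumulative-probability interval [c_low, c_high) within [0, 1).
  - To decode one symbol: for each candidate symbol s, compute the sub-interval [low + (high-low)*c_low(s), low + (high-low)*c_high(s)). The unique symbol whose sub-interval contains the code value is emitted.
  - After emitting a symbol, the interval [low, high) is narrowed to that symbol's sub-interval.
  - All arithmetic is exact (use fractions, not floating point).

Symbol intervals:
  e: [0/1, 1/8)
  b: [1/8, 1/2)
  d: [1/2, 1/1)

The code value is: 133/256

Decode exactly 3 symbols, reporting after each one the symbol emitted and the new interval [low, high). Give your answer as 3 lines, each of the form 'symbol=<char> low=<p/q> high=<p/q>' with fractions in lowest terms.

Step 1: interval [0/1, 1/1), width = 1/1 - 0/1 = 1/1
  'e': [0/1 + 1/1*0/1, 0/1 + 1/1*1/8) = [0/1, 1/8)
  'b': [0/1 + 1/1*1/8, 0/1 + 1/1*1/2) = [1/8, 1/2)
  'd': [0/1 + 1/1*1/2, 0/1 + 1/1*1/1) = [1/2, 1/1) <- contains code 133/256
  emit 'd', narrow to [1/2, 1/1)
Step 2: interval [1/2, 1/1), width = 1/1 - 1/2 = 1/2
  'e': [1/2 + 1/2*0/1, 1/2 + 1/2*1/8) = [1/2, 9/16) <- contains code 133/256
  'b': [1/2 + 1/2*1/8, 1/2 + 1/2*1/2) = [9/16, 3/4)
  'd': [1/2 + 1/2*1/2, 1/2 + 1/2*1/1) = [3/4, 1/1)
  emit 'e', narrow to [1/2, 9/16)
Step 3: interval [1/2, 9/16), width = 9/16 - 1/2 = 1/16
  'e': [1/2 + 1/16*0/1, 1/2 + 1/16*1/8) = [1/2, 65/128)
  'b': [1/2 + 1/16*1/8, 1/2 + 1/16*1/2) = [65/128, 17/32) <- contains code 133/256
  'd': [1/2 + 1/16*1/2, 1/2 + 1/16*1/1) = [17/32, 9/16)
  emit 'b', narrow to [65/128, 17/32)

Answer: symbol=d low=1/2 high=1/1
symbol=e low=1/2 high=9/16
symbol=b low=65/128 high=17/32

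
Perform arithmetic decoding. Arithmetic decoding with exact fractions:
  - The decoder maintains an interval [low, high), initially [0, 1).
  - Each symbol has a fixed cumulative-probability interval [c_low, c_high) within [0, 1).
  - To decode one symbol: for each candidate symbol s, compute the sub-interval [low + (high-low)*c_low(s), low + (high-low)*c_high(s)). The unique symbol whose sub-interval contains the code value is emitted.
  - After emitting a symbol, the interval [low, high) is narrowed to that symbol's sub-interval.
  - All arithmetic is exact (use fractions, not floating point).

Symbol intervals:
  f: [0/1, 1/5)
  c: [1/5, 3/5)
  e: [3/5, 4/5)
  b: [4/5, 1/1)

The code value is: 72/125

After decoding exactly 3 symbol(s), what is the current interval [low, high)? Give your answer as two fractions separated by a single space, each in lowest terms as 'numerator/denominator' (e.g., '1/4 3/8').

Answer: 71/125 73/125

Derivation:
Step 1: interval [0/1, 1/1), width = 1/1 - 0/1 = 1/1
  'f': [0/1 + 1/1*0/1, 0/1 + 1/1*1/5) = [0/1, 1/5)
  'c': [0/1 + 1/1*1/5, 0/1 + 1/1*3/5) = [1/5, 3/5) <- contains code 72/125
  'e': [0/1 + 1/1*3/5, 0/1 + 1/1*4/5) = [3/5, 4/5)
  'b': [0/1 + 1/1*4/5, 0/1 + 1/1*1/1) = [4/5, 1/1)
  emit 'c', narrow to [1/5, 3/5)
Step 2: interval [1/5, 3/5), width = 3/5 - 1/5 = 2/5
  'f': [1/5 + 2/5*0/1, 1/5 + 2/5*1/5) = [1/5, 7/25)
  'c': [1/5 + 2/5*1/5, 1/5 + 2/5*3/5) = [7/25, 11/25)
  'e': [1/5 + 2/5*3/5, 1/5 + 2/5*4/5) = [11/25, 13/25)
  'b': [1/5 + 2/5*4/5, 1/5 + 2/5*1/1) = [13/25, 3/5) <- contains code 72/125
  emit 'b', narrow to [13/25, 3/5)
Step 3: interval [13/25, 3/5), width = 3/5 - 13/25 = 2/25
  'f': [13/25 + 2/25*0/1, 13/25 + 2/25*1/5) = [13/25, 67/125)
  'c': [13/25 + 2/25*1/5, 13/25 + 2/25*3/5) = [67/125, 71/125)
  'e': [13/25 + 2/25*3/5, 13/25 + 2/25*4/5) = [71/125, 73/125) <- contains code 72/125
  'b': [13/25 + 2/25*4/5, 13/25 + 2/25*1/1) = [73/125, 3/5)
  emit 'e', narrow to [71/125, 73/125)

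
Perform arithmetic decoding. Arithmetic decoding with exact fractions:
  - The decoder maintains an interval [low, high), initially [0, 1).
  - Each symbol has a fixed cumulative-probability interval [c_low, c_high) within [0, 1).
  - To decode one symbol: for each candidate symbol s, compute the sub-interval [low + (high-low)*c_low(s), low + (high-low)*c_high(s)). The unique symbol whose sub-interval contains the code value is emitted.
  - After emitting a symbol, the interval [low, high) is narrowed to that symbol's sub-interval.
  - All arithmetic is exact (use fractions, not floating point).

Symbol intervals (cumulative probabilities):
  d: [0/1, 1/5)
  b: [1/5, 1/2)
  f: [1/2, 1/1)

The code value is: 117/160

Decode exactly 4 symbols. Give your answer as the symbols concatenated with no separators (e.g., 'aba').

Step 1: interval [0/1, 1/1), width = 1/1 - 0/1 = 1/1
  'd': [0/1 + 1/1*0/1, 0/1 + 1/1*1/5) = [0/1, 1/5)
  'b': [0/1 + 1/1*1/5, 0/1 + 1/1*1/2) = [1/5, 1/2)
  'f': [0/1 + 1/1*1/2, 0/1 + 1/1*1/1) = [1/2, 1/1) <- contains code 117/160
  emit 'f', narrow to [1/2, 1/1)
Step 2: interval [1/2, 1/1), width = 1/1 - 1/2 = 1/2
  'd': [1/2 + 1/2*0/1, 1/2 + 1/2*1/5) = [1/2, 3/5)
  'b': [1/2 + 1/2*1/5, 1/2 + 1/2*1/2) = [3/5, 3/4) <- contains code 117/160
  'f': [1/2 + 1/2*1/2, 1/2 + 1/2*1/1) = [3/4, 1/1)
  emit 'b', narrow to [3/5, 3/4)
Step 3: interval [3/5, 3/4), width = 3/4 - 3/5 = 3/20
  'd': [3/5 + 3/20*0/1, 3/5 + 3/20*1/5) = [3/5, 63/100)
  'b': [3/5 + 3/20*1/5, 3/5 + 3/20*1/2) = [63/100, 27/40)
  'f': [3/5 + 3/20*1/2, 3/5 + 3/20*1/1) = [27/40, 3/4) <- contains code 117/160
  emit 'f', narrow to [27/40, 3/4)
Step 4: interval [27/40, 3/4), width = 3/4 - 27/40 = 3/40
  'd': [27/40 + 3/40*0/1, 27/40 + 3/40*1/5) = [27/40, 69/100)
  'b': [27/40 + 3/40*1/5, 27/40 + 3/40*1/2) = [69/100, 57/80)
  'f': [27/40 + 3/40*1/2, 27/40 + 3/40*1/1) = [57/80, 3/4) <- contains code 117/160
  emit 'f', narrow to [57/80, 3/4)

Answer: fbff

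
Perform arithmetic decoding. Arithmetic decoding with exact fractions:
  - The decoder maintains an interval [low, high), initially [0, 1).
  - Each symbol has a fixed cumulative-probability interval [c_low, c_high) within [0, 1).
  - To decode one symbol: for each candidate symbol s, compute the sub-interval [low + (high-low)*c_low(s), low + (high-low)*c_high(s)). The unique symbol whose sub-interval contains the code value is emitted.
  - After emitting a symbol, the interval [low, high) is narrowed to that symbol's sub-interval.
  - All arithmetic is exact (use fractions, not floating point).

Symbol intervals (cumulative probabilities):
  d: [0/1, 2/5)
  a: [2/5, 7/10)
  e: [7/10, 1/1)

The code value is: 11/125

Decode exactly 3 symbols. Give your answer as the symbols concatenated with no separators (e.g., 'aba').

Answer: dda

Derivation:
Step 1: interval [0/1, 1/1), width = 1/1 - 0/1 = 1/1
  'd': [0/1 + 1/1*0/1, 0/1 + 1/1*2/5) = [0/1, 2/5) <- contains code 11/125
  'a': [0/1 + 1/1*2/5, 0/1 + 1/1*7/10) = [2/5, 7/10)
  'e': [0/1 + 1/1*7/10, 0/1 + 1/1*1/1) = [7/10, 1/1)
  emit 'd', narrow to [0/1, 2/5)
Step 2: interval [0/1, 2/5), width = 2/5 - 0/1 = 2/5
  'd': [0/1 + 2/5*0/1, 0/1 + 2/5*2/5) = [0/1, 4/25) <- contains code 11/125
  'a': [0/1 + 2/5*2/5, 0/1 + 2/5*7/10) = [4/25, 7/25)
  'e': [0/1 + 2/5*7/10, 0/1 + 2/5*1/1) = [7/25, 2/5)
  emit 'd', narrow to [0/1, 4/25)
Step 3: interval [0/1, 4/25), width = 4/25 - 0/1 = 4/25
  'd': [0/1 + 4/25*0/1, 0/1 + 4/25*2/5) = [0/1, 8/125)
  'a': [0/1 + 4/25*2/5, 0/1 + 4/25*7/10) = [8/125, 14/125) <- contains code 11/125
  'e': [0/1 + 4/25*7/10, 0/1 + 4/25*1/1) = [14/125, 4/25)
  emit 'a', narrow to [8/125, 14/125)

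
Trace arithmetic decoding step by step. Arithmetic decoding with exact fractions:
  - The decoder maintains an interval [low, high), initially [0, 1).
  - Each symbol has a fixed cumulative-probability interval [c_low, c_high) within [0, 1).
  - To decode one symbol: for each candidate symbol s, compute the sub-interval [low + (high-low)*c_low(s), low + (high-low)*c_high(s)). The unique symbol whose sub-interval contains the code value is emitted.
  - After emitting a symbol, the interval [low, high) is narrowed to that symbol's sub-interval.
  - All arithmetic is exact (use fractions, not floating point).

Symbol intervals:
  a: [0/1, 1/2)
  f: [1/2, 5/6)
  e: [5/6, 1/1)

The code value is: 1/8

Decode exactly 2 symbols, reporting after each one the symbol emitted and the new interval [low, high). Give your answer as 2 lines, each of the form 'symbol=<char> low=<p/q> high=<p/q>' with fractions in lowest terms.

Step 1: interval [0/1, 1/1), width = 1/1 - 0/1 = 1/1
  'a': [0/1 + 1/1*0/1, 0/1 + 1/1*1/2) = [0/1, 1/2) <- contains code 1/8
  'f': [0/1 + 1/1*1/2, 0/1 + 1/1*5/6) = [1/2, 5/6)
  'e': [0/1 + 1/1*5/6, 0/1 + 1/1*1/1) = [5/6, 1/1)
  emit 'a', narrow to [0/1, 1/2)
Step 2: interval [0/1, 1/2), width = 1/2 - 0/1 = 1/2
  'a': [0/1 + 1/2*0/1, 0/1 + 1/2*1/2) = [0/1, 1/4) <- contains code 1/8
  'f': [0/1 + 1/2*1/2, 0/1 + 1/2*5/6) = [1/4, 5/12)
  'e': [0/1 + 1/2*5/6, 0/1 + 1/2*1/1) = [5/12, 1/2)
  emit 'a', narrow to [0/1, 1/4)

Answer: symbol=a low=0/1 high=1/2
symbol=a low=0/1 high=1/4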